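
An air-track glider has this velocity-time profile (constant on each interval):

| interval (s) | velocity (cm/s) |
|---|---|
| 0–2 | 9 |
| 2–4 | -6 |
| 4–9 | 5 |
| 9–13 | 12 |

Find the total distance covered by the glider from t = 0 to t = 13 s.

Total distance travelled is ∫|v| dt — sum the magnitudes of each area piece.
0–2 s: |9| × 2 = 18 cm
2–4 s: |-6| × 2 = 12 cm
4–9 s: |5| × 5 = 25 cm
9–13 s: |12| × 4 = 48 cm
Total distance = 103 cm

103 cm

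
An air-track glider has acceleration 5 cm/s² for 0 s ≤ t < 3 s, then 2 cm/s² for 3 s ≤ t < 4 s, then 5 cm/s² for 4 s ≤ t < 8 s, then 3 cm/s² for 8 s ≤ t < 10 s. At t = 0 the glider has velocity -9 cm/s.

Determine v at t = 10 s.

34 cm/s

Δv equals the area under the a-t graph; then v = v₀ + Δv.
0–3 s: 5 × 3 = 15 cm/s
3–4 s: 2 × 1 = 2 cm/s
4–8 s: 5 × 4 = 20 cm/s
8–10 s: 3 × 2 = 6 cm/s
Δv = 43 cm/s, so v(10) = -9 + (43) = 34 cm/s.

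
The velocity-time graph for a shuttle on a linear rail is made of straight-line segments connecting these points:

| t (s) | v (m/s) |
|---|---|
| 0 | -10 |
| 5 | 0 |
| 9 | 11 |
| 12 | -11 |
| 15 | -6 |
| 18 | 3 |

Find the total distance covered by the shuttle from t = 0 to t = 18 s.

Distance (not displacement) is the total path length: add the absolute areas under v-t.
0–5 s: |½(-10 + 0)(5)| = 25 m
5–9 s: |½(0 + 11)(4)| = 22 m
9–12 s: v = 0 at t = 10.5 s; triangle areas 8.25 + 8.25 = 16.5 m
12–15 s: |½(-11 + -6)(3)| = 25.5 m
15–18 s: v = 0 at t = 17 s; triangle areas 6 + 1.5 = 7.5 m
Total distance = 96.5 m

96.5 m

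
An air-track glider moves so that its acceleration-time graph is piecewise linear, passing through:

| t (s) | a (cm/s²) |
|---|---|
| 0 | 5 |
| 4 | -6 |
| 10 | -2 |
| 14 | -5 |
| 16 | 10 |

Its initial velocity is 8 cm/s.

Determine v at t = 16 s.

Δv equals the area under the a-t graph; then v = v₀ + Δv.
0–4 s: ½(5 + -6)(4) = -2 cm/s
4–10 s: ½(-6 + -2)(6) = -24 cm/s
10–14 s: ½(-2 + -5)(4) = -14 cm/s
14–16 s: ½(-5 + 10)(2) = 5 cm/s
Δv = -35 cm/s, so v(16) = 8 + (-35) = -27 cm/s.

-27 cm/s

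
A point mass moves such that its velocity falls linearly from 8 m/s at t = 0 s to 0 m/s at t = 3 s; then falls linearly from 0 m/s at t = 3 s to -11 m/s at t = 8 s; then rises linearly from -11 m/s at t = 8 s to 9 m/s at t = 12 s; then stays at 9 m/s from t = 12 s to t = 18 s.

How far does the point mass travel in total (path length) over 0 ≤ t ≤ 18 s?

Distance (not displacement) is the total path length: add the absolute areas under v-t.
0–3 s: |½(8 + 0)(3)| = 12 m
3–8 s: |½(0 + -11)(5)| = 27.5 m
8–12 s: v = 0 at t = 10.2 s; triangle areas 12.1 + 8.1 = 20.2 m
12–18 s: |9| × 6 = 54 m
Total distance = 113.7 m

113.7 m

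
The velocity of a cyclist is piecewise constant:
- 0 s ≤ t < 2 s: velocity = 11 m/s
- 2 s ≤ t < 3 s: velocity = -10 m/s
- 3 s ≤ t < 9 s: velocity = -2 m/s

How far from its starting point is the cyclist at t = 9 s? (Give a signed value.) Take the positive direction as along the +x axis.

0 m

Net displacement equals the area under the velocity-time graph (areas below the axis count negative).
0–2 s: 11 × 2 = 22 m
2–3 s: -10 × 1 = -10 m
3–9 s: -2 × 6 = -12 m
Net displacement = 0 m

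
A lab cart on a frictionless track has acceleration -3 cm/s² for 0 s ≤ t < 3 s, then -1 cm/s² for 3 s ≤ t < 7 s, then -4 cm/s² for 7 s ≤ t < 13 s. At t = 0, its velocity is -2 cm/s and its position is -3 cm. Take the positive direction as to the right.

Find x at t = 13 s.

On each constant-a segment, Δv = aΔt and Δx = v₀Δt + ½aΔt²; chain segment to segment.
0–3 s: v starts -2 cm/s; Δx = -2·3 + ½·-3·3² = -19.5 cm; v ends -11 cm/s.
3–7 s: v starts -11 cm/s; Δx = -11·4 + ½·-1·4² = -52 cm; v ends -15 cm/s.
7–13 s: v starts -15 cm/s; Δx = -15·6 + ½·-4·6² = -162 cm; v ends -39 cm/s.
x(13) = -3 + Σ Δx = -236.5 cm.

-236.5 cm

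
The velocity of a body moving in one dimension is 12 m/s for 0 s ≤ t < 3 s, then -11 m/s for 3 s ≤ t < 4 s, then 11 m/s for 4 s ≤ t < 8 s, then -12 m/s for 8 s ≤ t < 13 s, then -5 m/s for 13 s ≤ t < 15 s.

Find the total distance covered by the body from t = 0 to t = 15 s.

161 m

Total distance travelled is ∫|v| dt — sum the magnitudes of each area piece.
0–3 s: |12| × 3 = 36 m
3–4 s: |-11| × 1 = 11 m
4–8 s: |11| × 4 = 44 m
8–13 s: |-12| × 5 = 60 m
13–15 s: |-5| × 2 = 10 m
Total distance = 161 m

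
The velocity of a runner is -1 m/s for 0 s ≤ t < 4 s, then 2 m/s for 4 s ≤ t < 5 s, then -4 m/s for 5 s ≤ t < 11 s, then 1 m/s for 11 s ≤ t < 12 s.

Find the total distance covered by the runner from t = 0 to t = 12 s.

31 m

Total distance travelled is ∫|v| dt — sum the magnitudes of each area piece.
0–4 s: |-1| × 4 = 4 m
4–5 s: |2| × 1 = 2 m
5–11 s: |-4| × 6 = 24 m
11–12 s: |1| × 1 = 1 m
Total distance = 31 m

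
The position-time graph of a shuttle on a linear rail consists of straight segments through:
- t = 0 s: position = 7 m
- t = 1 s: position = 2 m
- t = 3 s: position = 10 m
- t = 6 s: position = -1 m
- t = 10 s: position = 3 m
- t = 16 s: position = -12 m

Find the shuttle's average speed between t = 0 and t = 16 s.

Average speed = (total path length)/(elapsed time); on a piecewise-linear x-t graph the path length is Σ|Δx|.
0–1 s: |Δx| = |2 − 7| = 5 m
1–3 s: |Δx| = |10 − 2| = 8 m
3–6 s: |Δx| = |-1 − 10| = 11 m
6–10 s: |Δx| = |3 − -1| = 4 m
10–16 s: |Δx| = |-12 − 3| = 15 m
Total path = 43 m; average speed = 43/16 = 2.6875 m/s.

2.6875 m/s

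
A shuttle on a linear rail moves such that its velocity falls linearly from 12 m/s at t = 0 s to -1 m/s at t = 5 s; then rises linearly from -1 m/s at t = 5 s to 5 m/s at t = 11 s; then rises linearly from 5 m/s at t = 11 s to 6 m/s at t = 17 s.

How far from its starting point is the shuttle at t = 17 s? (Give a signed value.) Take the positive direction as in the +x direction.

Net displacement equals the area under the velocity-time graph (areas below the axis count negative).
0–5 s: ½(12 + -1)(5) = 27.5 m
5–11 s: ½(-1 + 5)(6) = 12 m
11–17 s: ½(5 + 6)(6) = 33 m
Net displacement = 72.5 m

72.5 m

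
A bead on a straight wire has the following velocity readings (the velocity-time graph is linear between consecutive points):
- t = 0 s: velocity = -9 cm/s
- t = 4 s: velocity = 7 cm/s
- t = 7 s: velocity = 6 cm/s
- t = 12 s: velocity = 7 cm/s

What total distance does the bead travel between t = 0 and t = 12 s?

68.25 cm

Distance (not displacement) is the total path length: add the absolute areas under v-t.
0–4 s: v = 0 at t = 2.25 s; triangle areas 10.125 + 6.125 = 16.25 cm
4–7 s: |½(7 + 6)(3)| = 19.5 cm
7–12 s: |½(6 + 7)(5)| = 32.5 cm
Total distance = 68.25 cm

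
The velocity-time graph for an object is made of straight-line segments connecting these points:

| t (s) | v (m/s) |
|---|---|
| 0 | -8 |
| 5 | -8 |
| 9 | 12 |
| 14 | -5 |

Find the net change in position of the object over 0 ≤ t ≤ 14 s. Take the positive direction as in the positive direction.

-14.5 m

Net displacement equals the area under the velocity-time graph (areas below the axis count negative).
0–5 s: -8 × 5 = -40 m
5–9 s: ½(-8 + 12)(4) = 8 m
9–14 s: ½(12 + -5)(5) = 17.5 m
Net displacement = -14.5 m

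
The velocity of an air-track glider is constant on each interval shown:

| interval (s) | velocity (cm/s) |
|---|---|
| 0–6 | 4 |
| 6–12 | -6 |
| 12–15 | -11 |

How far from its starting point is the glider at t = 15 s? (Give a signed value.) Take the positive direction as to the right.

Net displacement equals the area under the velocity-time graph (areas below the axis count negative).
0–6 s: 4 × 6 = 24 cm
6–12 s: -6 × 6 = -36 cm
12–15 s: -11 × 3 = -33 cm
Net displacement = -45 cm

-45 cm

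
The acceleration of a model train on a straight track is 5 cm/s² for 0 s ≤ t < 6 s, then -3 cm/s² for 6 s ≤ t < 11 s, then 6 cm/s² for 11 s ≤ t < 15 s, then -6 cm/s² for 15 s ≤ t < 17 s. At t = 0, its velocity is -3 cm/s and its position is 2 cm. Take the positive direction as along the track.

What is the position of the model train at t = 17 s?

On each constant-a segment, Δv = aΔt and Δx = v₀Δt + ½aΔt²; chain segment to segment.
0–6 s: v starts -3 cm/s; Δx = -3·6 + ½·5·6² = 72 cm; v ends 27 cm/s.
6–11 s: v starts 27 cm/s; Δx = 27·5 + ½·-3·5² = 97.5 cm; v ends 12 cm/s.
11–15 s: v starts 12 cm/s; Δx = 12·4 + ½·6·4² = 96 cm; v ends 36 cm/s.
15–17 s: v starts 36 cm/s; Δx = 36·2 + ½·-6·2² = 60 cm; v ends 24 cm/s.
x(17) = 2 + Σ Δx = 327.5 cm.

327.5 cm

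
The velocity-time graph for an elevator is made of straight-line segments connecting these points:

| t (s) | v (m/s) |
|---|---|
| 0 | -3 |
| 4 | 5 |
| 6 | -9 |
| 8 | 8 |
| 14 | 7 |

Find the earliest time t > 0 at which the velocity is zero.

t = 1.5 s

v changes sign on 0–4 s (from -3 to 5); the graph is linear there, so v = 0 at t = 0 + (3)·(4 − 0)/(5 − -3) = 1.5 s.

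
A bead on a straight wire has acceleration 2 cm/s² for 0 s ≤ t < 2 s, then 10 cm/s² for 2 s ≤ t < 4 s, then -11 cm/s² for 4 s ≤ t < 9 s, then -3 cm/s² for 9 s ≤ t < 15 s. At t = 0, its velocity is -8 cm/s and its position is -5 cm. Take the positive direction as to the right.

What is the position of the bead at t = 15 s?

On each constant-a segment, Δv = aΔt and Δx = v₀Δt + ½aΔt²; chain segment to segment.
0–2 s: v starts -8 cm/s; Δx = -8·2 + ½·2·2² = -12 cm; v ends -4 cm/s.
2–4 s: v starts -4 cm/s; Δx = -4·2 + ½·10·2² = 12 cm; v ends 16 cm/s.
4–9 s: v starts 16 cm/s; Δx = 16·5 + ½·-11·5² = -57.5 cm; v ends -39 cm/s.
9–15 s: v starts -39 cm/s; Δx = -39·6 + ½·-3·6² = -288 cm; v ends -57 cm/s.
x(15) = -5 + Σ Δx = -350.5 cm.

-350.5 cm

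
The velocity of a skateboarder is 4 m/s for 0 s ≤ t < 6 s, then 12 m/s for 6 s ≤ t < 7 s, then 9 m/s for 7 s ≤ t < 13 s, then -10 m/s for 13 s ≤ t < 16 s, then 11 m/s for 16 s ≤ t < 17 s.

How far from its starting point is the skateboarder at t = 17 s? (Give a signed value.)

71 m

Displacement is the signed area under the v-t curve.
0–6 s: 4 × 6 = 24 m
6–7 s: 12 × 1 = 12 m
7–13 s: 9 × 6 = 54 m
13–16 s: -10 × 3 = -30 m
16–17 s: 11 × 1 = 11 m
Net displacement = 71 m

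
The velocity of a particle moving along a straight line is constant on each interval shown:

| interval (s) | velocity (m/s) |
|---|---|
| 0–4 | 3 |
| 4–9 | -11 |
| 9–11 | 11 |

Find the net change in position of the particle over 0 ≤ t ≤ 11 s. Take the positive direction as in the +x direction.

Displacement is the signed area under the v-t curve.
0–4 s: 3 × 4 = 12 m
4–9 s: -11 × 5 = -55 m
9–11 s: 11 × 2 = 22 m
Net displacement = -21 m

-21 m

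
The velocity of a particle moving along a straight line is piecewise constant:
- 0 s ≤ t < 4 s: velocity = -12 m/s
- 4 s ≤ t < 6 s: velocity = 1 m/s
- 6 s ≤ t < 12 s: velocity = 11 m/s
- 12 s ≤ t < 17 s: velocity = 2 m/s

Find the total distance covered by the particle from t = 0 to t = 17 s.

126 m

Total distance travelled is ∫|v| dt — sum the magnitudes of each area piece.
0–4 s: |-12| × 4 = 48 m
4–6 s: |1| × 2 = 2 m
6–12 s: |11| × 6 = 66 m
12–17 s: |2| × 5 = 10 m
Total distance = 126 m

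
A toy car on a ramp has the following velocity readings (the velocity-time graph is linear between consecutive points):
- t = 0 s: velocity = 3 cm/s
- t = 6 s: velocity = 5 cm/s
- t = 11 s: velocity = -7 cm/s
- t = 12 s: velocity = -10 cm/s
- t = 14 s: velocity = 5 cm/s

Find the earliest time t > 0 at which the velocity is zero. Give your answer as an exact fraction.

v changes sign on 6–11 s (from 5 to -7); the graph is linear there, so v = 0 at t = 6 + (-5)·(11 − 6)/(-7 − 5) = 97/12 s.

t = 97/12 s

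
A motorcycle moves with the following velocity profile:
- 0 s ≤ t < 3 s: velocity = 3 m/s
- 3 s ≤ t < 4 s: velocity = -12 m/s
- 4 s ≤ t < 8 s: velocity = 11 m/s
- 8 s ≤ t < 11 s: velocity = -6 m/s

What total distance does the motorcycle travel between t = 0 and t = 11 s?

83 m

Distance (not displacement) is the total path length: add the absolute areas under v-t.
0–3 s: |3| × 3 = 9 m
3–4 s: |-12| × 1 = 12 m
4–8 s: |11| × 4 = 44 m
8–11 s: |-6| × 3 = 18 m
Total distance = 83 m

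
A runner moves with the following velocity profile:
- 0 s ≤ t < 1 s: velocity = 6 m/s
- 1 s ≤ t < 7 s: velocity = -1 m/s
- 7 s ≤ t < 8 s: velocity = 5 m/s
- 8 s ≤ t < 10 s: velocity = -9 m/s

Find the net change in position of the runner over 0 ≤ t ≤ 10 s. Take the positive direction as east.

-13 m

Displacement is the signed area under the v-t curve.
0–1 s: 6 × 1 = 6 m
1–7 s: -1 × 6 = -6 m
7–8 s: 5 × 1 = 5 m
8–10 s: -9 × 2 = -18 m
Net displacement = -13 m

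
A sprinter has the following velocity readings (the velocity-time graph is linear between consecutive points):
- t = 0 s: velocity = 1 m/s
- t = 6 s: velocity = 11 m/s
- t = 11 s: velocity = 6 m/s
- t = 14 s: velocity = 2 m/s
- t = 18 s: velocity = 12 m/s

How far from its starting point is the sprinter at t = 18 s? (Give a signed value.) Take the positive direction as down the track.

118.5 m

Displacement is the signed area under the v-t curve.
0–6 s: ½(1 + 11)(6) = 36 m
6–11 s: ½(11 + 6)(5) = 42.5 m
11–14 s: ½(6 + 2)(3) = 12 m
14–18 s: ½(2 + 12)(4) = 28 m
Net displacement = 118.5 m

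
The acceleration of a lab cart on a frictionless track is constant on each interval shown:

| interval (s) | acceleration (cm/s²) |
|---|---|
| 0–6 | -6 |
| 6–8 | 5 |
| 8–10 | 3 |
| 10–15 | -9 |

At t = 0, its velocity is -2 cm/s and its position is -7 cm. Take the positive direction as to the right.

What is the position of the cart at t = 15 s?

On each constant-a segment, Δv = aΔt and Δx = v₀Δt + ½aΔt²; chain segment to segment.
0–6 s: v starts -2 cm/s; Δx = -2·6 + ½·-6·6² = -120 cm; v ends -38 cm/s.
6–8 s: v starts -38 cm/s; Δx = -38·2 + ½·5·2² = -66 cm; v ends -28 cm/s.
8–10 s: v starts -28 cm/s; Δx = -28·2 + ½·3·2² = -50 cm; v ends -22 cm/s.
10–15 s: v starts -22 cm/s; Δx = -22·5 + ½·-9·5² = -222.5 cm; v ends -67 cm/s.
x(15) = -7 + Σ Δx = -465.5 cm.

-465.5 cm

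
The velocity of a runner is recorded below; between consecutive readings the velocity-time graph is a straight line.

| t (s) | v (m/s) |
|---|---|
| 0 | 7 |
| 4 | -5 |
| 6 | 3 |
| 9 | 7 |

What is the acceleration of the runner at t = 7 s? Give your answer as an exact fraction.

4/3 m/s²

Acceleration is the slope of the v-t graph on 6–9 s: (7 − 3)/(9 − 6) = 4/3 m/s².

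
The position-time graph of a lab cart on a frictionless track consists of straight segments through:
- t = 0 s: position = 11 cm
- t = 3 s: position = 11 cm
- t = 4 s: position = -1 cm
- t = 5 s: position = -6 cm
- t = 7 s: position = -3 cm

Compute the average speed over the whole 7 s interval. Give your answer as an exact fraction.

Average speed = (total path length)/(elapsed time); on a piecewise-linear x-t graph the path length is Σ|Δx|.
0–3 s: |Δx| = |11 − 11| = 0 cm
3–4 s: |Δx| = |-1 − 11| = 12 cm
4–5 s: |Δx| = |-6 − -1| = 5 cm
5–7 s: |Δx| = |-3 − -6| = 3 cm
Total path = 20 cm; average speed = 20/7 = 20/7 cm/s.

20/7 cm/s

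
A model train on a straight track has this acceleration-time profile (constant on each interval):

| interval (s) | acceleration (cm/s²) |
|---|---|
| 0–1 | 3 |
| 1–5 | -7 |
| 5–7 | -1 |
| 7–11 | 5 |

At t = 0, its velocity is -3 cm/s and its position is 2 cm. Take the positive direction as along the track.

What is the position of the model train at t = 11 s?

-193.5 cm

On each constant-a segment, Δv = aΔt and Δx = v₀Δt + ½aΔt²; chain segment to segment.
0–1 s: v starts -3 cm/s; Δx = -3·1 + ½·3·1² = -1.5 cm; v ends 0 cm/s.
1–5 s: v starts 0 cm/s; Δx = 0·4 + ½·-7·4² = -56 cm; v ends -28 cm/s.
5–7 s: v starts -28 cm/s; Δx = -28·2 + ½·-1·2² = -58 cm; v ends -30 cm/s.
7–11 s: v starts -30 cm/s; Δx = -30·4 + ½·5·4² = -80 cm; v ends -10 cm/s.
x(11) = 2 + Σ Δx = -193.5 cm.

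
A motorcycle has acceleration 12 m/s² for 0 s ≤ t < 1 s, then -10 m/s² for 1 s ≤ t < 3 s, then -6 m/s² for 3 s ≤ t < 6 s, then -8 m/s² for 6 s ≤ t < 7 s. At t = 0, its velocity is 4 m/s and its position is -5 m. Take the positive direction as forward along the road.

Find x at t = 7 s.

On each constant-a segment, Δv = aΔt and Δx = v₀Δt + ½aΔt²; chain segment to segment.
0–1 s: v starts 4 m/s; Δx = 4·1 + ½·12·1² = 10 m; v ends 16 m/s.
1–3 s: v starts 16 m/s; Δx = 16·2 + ½·-10·2² = 12 m; v ends -4 m/s.
3–6 s: v starts -4 m/s; Δx = -4·3 + ½·-6·3² = -39 m; v ends -22 m/s.
6–7 s: v starts -22 m/s; Δx = -22·1 + ½·-8·1² = -26 m; v ends -30 m/s.
x(7) = -5 + Σ Δx = -48 m.

-48 m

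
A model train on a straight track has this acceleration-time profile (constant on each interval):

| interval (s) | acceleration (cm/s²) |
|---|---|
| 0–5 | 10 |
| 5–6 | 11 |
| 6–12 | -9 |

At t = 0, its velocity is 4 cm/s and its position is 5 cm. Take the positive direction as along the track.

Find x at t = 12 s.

437.5 cm

On each constant-a segment, Δv = aΔt and Δx = v₀Δt + ½aΔt²; chain segment to segment.
0–5 s: v starts 4 cm/s; Δx = 4·5 + ½·10·5² = 145 cm; v ends 54 cm/s.
5–6 s: v starts 54 cm/s; Δx = 54·1 + ½·11·1² = 59.5 cm; v ends 65 cm/s.
6–12 s: v starts 65 cm/s; Δx = 65·6 + ½·-9·6² = 228 cm; v ends 11 cm/s.
x(12) = 5 + Σ Δx = 437.5 cm.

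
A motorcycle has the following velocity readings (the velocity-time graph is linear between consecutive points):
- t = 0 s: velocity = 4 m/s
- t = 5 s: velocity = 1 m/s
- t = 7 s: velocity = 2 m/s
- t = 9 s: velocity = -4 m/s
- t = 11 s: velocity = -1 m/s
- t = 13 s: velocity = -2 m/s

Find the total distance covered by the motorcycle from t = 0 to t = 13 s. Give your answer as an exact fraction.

Distance (not displacement) is the total path length: add the absolute areas under v-t.
0–5 s: |½(4 + 1)(5)| = 12.5 m
5–7 s: |½(1 + 2)(2)| = 3 m
7–9 s: v = 0 at t = 23/3 s; triangle areas 2/3 + 8/3 = 10/3 m
9–11 s: |½(-4 + -1)(2)| = 5 m
11–13 s: |½(-1 + -2)(2)| = 3 m
Total distance = 161/6 m

161/6 m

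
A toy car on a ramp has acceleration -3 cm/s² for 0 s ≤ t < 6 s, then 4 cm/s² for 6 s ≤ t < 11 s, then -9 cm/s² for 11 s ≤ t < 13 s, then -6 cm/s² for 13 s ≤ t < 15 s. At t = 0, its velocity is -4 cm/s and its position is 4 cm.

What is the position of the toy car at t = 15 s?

On each constant-a segment, Δv = aΔt and Δx = v₀Δt + ½aΔt²; chain segment to segment.
0–6 s: v starts -4 cm/s; Δx = -4·6 + ½·-3·6² = -78 cm; v ends -22 cm/s.
6–11 s: v starts -22 cm/s; Δx = -22·5 + ½·4·5² = -60 cm; v ends -2 cm/s.
11–13 s: v starts -2 cm/s; Δx = -2·2 + ½·-9·2² = -22 cm; v ends -20 cm/s.
13–15 s: v starts -20 cm/s; Δx = -20·2 + ½·-6·2² = -52 cm; v ends -32 cm/s.
x(15) = 4 + Σ Δx = -208 cm.

-208 cm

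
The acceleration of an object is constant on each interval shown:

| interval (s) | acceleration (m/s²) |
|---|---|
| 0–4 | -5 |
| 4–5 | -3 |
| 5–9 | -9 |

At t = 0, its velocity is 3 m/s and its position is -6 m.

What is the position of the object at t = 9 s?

-204.5 m

On each constant-a segment, Δv = aΔt and Δx = v₀Δt + ½aΔt²; chain segment to segment.
0–4 s: v starts 3 m/s; Δx = 3·4 + ½·-5·4² = -28 m; v ends -17 m/s.
4–5 s: v starts -17 m/s; Δx = -17·1 + ½·-3·1² = -18.5 m; v ends -20 m/s.
5–9 s: v starts -20 m/s; Δx = -20·4 + ½·-9·4² = -152 m; v ends -56 m/s.
x(9) = -6 + Σ Δx = -204.5 m.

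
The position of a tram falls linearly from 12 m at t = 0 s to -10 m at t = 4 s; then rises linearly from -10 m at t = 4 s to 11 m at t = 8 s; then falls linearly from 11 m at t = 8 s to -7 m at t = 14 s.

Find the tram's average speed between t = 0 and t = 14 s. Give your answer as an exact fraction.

61/14 m/s

Average speed = (total path length)/(elapsed time); on a piecewise-linear x-t graph the path length is Σ|Δx|.
0–4 s: |Δx| = |-10 − 12| = 22 m
4–8 s: |Δx| = |11 − -10| = 21 m
8–14 s: |Δx| = |-7 − 11| = 18 m
Total path = 61 m; average speed = 61/14 = 61/14 m/s.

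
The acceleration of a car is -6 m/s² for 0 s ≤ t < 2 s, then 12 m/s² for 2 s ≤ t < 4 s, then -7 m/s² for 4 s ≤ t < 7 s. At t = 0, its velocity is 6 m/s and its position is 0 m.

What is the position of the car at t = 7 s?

On each constant-a segment, Δv = aΔt and Δx = v₀Δt + ½aΔt²; chain segment to segment.
0–2 s: v starts 6 m/s; Δx = 6·2 + ½·-6·2² = 0 m; v ends -6 m/s.
2–4 s: v starts -6 m/s; Δx = -6·2 + ½·12·2² = 12 m; v ends 18 m/s.
4–7 s: v starts 18 m/s; Δx = 18·3 + ½·-7·3² = 22.5 m; v ends -3 m/s.
x(7) = 0 + Σ Δx = 34.5 m.

34.5 m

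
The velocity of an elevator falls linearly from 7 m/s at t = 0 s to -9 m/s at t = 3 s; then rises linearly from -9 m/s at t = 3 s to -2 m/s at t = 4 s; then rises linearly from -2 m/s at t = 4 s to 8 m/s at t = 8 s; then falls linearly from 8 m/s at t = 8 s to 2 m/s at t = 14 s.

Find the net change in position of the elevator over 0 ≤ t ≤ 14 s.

33.5 m

Displacement is the signed area under the v-t curve.
0–3 s: ½(7 + -9)(3) = -3 m
3–4 s: ½(-9 + -2)(1) = -5.5 m
4–8 s: ½(-2 + 8)(4) = 12 m
8–14 s: ½(8 + 2)(6) = 30 m
Net displacement = 33.5 m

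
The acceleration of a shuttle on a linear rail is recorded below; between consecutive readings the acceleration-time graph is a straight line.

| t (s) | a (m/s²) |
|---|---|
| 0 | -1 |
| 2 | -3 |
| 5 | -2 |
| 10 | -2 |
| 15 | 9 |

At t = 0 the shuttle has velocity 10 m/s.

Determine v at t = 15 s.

6 m/s

Δv equals the area under the a-t graph; then v = v₀ + Δv.
0–2 s: ½(-1 + -3)(2) = -4 m/s
2–5 s: ½(-3 + -2)(3) = -7.5 m/s
5–10 s: -2 × 5 = -10 m/s
10–15 s: ½(-2 + 9)(5) = 17.5 m/s
Δv = -4 m/s, so v(15) = 10 + (-4) = 6 m/s.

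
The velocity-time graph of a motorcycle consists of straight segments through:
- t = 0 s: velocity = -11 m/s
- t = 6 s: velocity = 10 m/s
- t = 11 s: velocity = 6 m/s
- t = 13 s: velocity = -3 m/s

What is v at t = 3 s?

On 0–6 s the graph is linear from -11 to 10 m/s: v(3) = -11 + (10 − -11)·(3 − 0)/(6 − 0) = -0.5 m/s.

-0.5 m/s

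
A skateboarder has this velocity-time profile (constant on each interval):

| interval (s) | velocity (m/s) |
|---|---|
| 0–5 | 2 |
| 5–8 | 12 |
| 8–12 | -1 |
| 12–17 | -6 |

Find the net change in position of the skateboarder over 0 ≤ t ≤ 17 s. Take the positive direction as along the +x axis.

12 m

Net displacement equals the area under the velocity-time graph (areas below the axis count negative).
0–5 s: 2 × 5 = 10 m
5–8 s: 12 × 3 = 36 m
8–12 s: -1 × 4 = -4 m
12–17 s: -6 × 5 = -30 m
Net displacement = 12 m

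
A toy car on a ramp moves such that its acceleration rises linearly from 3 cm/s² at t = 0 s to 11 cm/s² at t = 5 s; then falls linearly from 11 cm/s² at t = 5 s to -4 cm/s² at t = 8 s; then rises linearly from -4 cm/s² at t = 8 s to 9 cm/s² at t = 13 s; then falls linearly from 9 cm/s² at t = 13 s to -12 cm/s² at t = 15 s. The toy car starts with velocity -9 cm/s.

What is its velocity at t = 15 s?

Δv equals the area under the a-t graph; then v = v₀ + Δv.
0–5 s: ½(3 + 11)(5) = 35 cm/s
5–8 s: ½(11 + -4)(3) = 10.5 cm/s
8–13 s: ½(-4 + 9)(5) = 12.5 cm/s
13–15 s: ½(9 + -12)(2) = -3 cm/s
Δv = 55 cm/s, so v(15) = -9 + (55) = 46 cm/s.

46 cm/s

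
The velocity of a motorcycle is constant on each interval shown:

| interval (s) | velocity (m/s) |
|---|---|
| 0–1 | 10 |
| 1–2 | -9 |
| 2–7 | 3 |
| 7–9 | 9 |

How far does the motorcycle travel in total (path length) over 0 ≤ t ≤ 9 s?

52 m

Total distance travelled is ∫|v| dt — sum the magnitudes of each area piece.
0–1 s: |10| × 1 = 10 m
1–2 s: |-9| × 1 = 9 m
2–7 s: |3| × 5 = 15 m
7–9 s: |9| × 2 = 18 m
Total distance = 52 m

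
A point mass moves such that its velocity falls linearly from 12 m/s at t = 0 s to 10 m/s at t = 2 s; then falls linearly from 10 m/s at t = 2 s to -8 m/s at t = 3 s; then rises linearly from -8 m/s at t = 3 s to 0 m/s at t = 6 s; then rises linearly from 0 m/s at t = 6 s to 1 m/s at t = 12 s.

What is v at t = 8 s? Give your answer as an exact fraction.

On 6–12 s the graph is linear from 0 to 1 m/s: v(8) = 0 + (1 − 0)·(8 − 6)/(12 − 6) = 1/3 m/s.

1/3 m/s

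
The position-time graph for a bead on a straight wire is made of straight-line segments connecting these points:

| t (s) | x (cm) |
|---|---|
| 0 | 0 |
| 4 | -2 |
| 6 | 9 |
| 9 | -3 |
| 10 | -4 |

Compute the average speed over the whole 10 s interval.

2.6 cm/s

Average speed = (total path length)/(elapsed time); on a piecewise-linear x-t graph the path length is Σ|Δx|.
0–4 s: |Δx| = |-2 − 0| = 2 cm
4–6 s: |Δx| = |9 − -2| = 11 cm
6–9 s: |Δx| = |-3 − 9| = 12 cm
9–10 s: |Δx| = |-4 − -3| = 1 cm
Total path = 26 cm; average speed = 26/10 = 2.6 cm/s.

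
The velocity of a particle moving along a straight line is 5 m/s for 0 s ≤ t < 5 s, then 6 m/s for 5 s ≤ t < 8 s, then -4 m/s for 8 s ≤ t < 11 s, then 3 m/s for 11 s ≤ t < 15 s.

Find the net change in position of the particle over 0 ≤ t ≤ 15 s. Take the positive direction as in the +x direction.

Displacement is the signed area under the v-t curve.
0–5 s: 5 × 5 = 25 m
5–8 s: 6 × 3 = 18 m
8–11 s: -4 × 3 = -12 m
11–15 s: 3 × 4 = 12 m
Net displacement = 43 m

43 m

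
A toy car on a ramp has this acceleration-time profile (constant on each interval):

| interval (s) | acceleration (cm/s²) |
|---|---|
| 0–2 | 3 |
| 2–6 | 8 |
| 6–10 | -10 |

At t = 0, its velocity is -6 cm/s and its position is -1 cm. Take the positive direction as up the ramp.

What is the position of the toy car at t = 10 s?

105 cm

On each constant-a segment, Δv = aΔt and Δx = v₀Δt + ½aΔt²; chain segment to segment.
0–2 s: v starts -6 cm/s; Δx = -6·2 + ½·3·2² = -6 cm; v ends 0 cm/s.
2–6 s: v starts 0 cm/s; Δx = 0·4 + ½·8·4² = 64 cm; v ends 32 cm/s.
6–10 s: v starts 32 cm/s; Δx = 32·4 + ½·-10·4² = 48 cm; v ends -8 cm/s.
x(10) = -1 + Σ Δx = 105 cm.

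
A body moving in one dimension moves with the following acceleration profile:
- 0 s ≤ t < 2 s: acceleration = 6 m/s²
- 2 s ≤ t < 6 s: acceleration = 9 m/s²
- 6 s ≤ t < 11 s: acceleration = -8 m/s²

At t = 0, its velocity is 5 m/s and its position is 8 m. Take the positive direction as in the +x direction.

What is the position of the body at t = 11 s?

335 m

On each constant-a segment, Δv = aΔt and Δx = v₀Δt + ½aΔt²; chain segment to segment.
0–2 s: v starts 5 m/s; Δx = 5·2 + ½·6·2² = 22 m; v ends 17 m/s.
2–6 s: v starts 17 m/s; Δx = 17·4 + ½·9·4² = 140 m; v ends 53 m/s.
6–11 s: v starts 53 m/s; Δx = 53·5 + ½·-8·5² = 165 m; v ends 13 m/s.
x(11) = 8 + Σ Δx = 335 m.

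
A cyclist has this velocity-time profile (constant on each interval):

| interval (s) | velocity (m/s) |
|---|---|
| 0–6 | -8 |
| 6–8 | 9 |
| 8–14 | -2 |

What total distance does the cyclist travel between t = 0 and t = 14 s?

78 m

Distance (not displacement) is the total path length: add the absolute areas under v-t.
0–6 s: |-8| × 6 = 48 m
6–8 s: |9| × 2 = 18 m
8–14 s: |-2| × 6 = 12 m
Total distance = 78 m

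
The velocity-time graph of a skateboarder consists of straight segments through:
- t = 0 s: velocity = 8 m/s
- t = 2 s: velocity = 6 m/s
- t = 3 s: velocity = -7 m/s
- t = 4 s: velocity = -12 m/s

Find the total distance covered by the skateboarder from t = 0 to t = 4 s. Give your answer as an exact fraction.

Distance (not displacement) is the total path length: add the absolute areas under v-t.
0–2 s: |½(8 + 6)(2)| = 14 m
2–3 s: v = 0 at t = 32/13 s; triangle areas 18/13 + 49/26 = 85/26 m
3–4 s: |½(-7 + -12)(1)| = 9.5 m
Total distance = 348/13 m

348/13 m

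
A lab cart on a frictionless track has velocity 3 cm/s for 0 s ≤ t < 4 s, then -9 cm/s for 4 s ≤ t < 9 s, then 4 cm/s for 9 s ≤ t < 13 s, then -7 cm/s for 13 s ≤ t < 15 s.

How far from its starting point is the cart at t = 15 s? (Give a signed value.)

-31 cm

Net displacement equals the area under the velocity-time graph (areas below the axis count negative).
0–4 s: 3 × 4 = 12 cm
4–9 s: -9 × 5 = -45 cm
9–13 s: 4 × 4 = 16 cm
13–15 s: -7 × 2 = -14 cm
Net displacement = -31 cm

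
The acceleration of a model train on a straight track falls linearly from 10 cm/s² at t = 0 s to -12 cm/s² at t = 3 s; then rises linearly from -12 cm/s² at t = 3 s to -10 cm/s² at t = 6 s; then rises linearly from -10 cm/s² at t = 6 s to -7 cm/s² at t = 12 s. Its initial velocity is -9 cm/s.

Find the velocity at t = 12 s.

Δv equals the area under the a-t graph; then v = v₀ + Δv.
0–3 s: ½(10 + -12)(3) = -3 cm/s
3–6 s: ½(-12 + -10)(3) = -33 cm/s
6–12 s: ½(-10 + -7)(6) = -51 cm/s
Δv = -87 cm/s, so v(12) = -9 + (-87) = -96 cm/s.

-96 cm/s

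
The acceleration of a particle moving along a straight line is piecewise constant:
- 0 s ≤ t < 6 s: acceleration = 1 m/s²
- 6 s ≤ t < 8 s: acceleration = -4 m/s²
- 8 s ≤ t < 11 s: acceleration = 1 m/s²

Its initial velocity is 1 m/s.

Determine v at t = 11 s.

Δv equals the area under the a-t graph; then v = v₀ + Δv.
0–6 s: 1 × 6 = 6 m/s
6–8 s: -4 × 2 = -8 m/s
8–11 s: 1 × 3 = 3 m/s
Δv = 1 m/s, so v(11) = 1 + (1) = 2 m/s.

2 m/s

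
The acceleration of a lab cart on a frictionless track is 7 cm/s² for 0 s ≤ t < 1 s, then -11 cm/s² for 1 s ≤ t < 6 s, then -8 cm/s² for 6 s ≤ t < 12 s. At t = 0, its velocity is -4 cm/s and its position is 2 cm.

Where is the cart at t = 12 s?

-577 cm

On each constant-a segment, Δv = aΔt and Δx = v₀Δt + ½aΔt²; chain segment to segment.
0–1 s: v starts -4 cm/s; Δx = -4·1 + ½·7·1² = -0.5 cm; v ends 3 cm/s.
1–6 s: v starts 3 cm/s; Δx = 3·5 + ½·-11·5² = -122.5 cm; v ends -52 cm/s.
6–12 s: v starts -52 cm/s; Δx = -52·6 + ½·-8·6² = -456 cm; v ends -100 cm/s.
x(12) = 2 + Σ Δx = -577 cm.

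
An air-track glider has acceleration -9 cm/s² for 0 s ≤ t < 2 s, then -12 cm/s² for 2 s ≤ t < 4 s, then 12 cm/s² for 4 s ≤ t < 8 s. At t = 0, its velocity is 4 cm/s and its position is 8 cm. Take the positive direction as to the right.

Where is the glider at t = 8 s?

On each constant-a segment, Δv = aΔt and Δx = v₀Δt + ½aΔt²; chain segment to segment.
0–2 s: v starts 4 cm/s; Δx = 4·2 + ½·-9·2² = -10 cm; v ends -14 cm/s.
2–4 s: v starts -14 cm/s; Δx = -14·2 + ½·-12·2² = -52 cm; v ends -38 cm/s.
4–8 s: v starts -38 cm/s; Δx = -38·4 + ½·12·4² = -56 cm; v ends 10 cm/s.
x(8) = 8 + Σ Δx = -110 cm.

-110 cm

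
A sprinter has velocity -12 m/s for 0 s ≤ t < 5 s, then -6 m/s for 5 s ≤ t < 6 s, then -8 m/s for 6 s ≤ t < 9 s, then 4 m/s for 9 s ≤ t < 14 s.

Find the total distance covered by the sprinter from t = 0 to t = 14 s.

110 m

Total distance travelled is ∫|v| dt — sum the magnitudes of each area piece.
0–5 s: |-12| × 5 = 60 m
5–6 s: |-6| × 1 = 6 m
6–9 s: |-8| × 3 = 24 m
9–14 s: |4| × 5 = 20 m
Total distance = 110 m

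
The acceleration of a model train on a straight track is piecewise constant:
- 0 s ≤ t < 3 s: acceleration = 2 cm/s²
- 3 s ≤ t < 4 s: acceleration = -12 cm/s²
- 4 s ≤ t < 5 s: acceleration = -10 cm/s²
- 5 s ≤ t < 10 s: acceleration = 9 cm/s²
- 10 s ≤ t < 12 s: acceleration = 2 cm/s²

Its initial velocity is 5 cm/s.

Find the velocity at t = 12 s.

Δv equals the area under the a-t graph; then v = v₀ + Δv.
0–3 s: 2 × 3 = 6 cm/s
3–4 s: -12 × 1 = -12 cm/s
4–5 s: -10 × 1 = -10 cm/s
5–10 s: 9 × 5 = 45 cm/s
10–12 s: 2 × 2 = 4 cm/s
Δv = 33 cm/s, so v(12) = 5 + (33) = 38 cm/s.

38 cm/s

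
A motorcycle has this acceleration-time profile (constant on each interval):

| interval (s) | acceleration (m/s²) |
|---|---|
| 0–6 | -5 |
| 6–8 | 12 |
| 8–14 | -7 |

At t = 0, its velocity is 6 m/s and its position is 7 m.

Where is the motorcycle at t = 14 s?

On each constant-a segment, Δv = aΔt and Δx = v₀Δt + ½aΔt²; chain segment to segment.
0–6 s: v starts 6 m/s; Δx = 6·6 + ½·-5·6² = -54 m; v ends -24 m/s.
6–8 s: v starts -24 m/s; Δx = -24·2 + ½·12·2² = -24 m; v ends 0 m/s.
8–14 s: v starts 0 m/s; Δx = 0·6 + ½·-7·6² = -126 m; v ends -42 m/s.
x(14) = 7 + Σ Δx = -197 m.

-197 m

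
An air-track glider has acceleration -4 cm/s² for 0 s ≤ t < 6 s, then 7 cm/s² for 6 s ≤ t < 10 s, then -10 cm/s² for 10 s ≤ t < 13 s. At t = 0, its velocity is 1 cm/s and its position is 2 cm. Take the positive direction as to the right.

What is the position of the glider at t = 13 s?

On each constant-a segment, Δv = aΔt and Δx = v₀Δt + ½aΔt²; chain segment to segment.
0–6 s: v starts 1 cm/s; Δx = 1·6 + ½·-4·6² = -66 cm; v ends -23 cm/s.
6–10 s: v starts -23 cm/s; Δx = -23·4 + ½·7·4² = -36 cm; v ends 5 cm/s.
10–13 s: v starts 5 cm/s; Δx = 5·3 + ½·-10·3² = -30 cm; v ends -25 cm/s.
x(13) = 2 + Σ Δx = -130 cm.

-130 cm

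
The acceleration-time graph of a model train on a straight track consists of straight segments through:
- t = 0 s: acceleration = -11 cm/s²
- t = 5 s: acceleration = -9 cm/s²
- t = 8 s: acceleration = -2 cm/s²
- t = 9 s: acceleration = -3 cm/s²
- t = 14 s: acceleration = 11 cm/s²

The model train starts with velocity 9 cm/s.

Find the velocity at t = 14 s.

Δv equals the area under the a-t graph; then v = v₀ + Δv.
0–5 s: ½(-11 + -9)(5) = -50 cm/s
5–8 s: ½(-9 + -2)(3) = -16.5 cm/s
8–9 s: ½(-2 + -3)(1) = -2.5 cm/s
9–14 s: ½(-3 + 11)(5) = 20 cm/s
Δv = -49 cm/s, so v(14) = 9 + (-49) = -40 cm/s.

-40 cm/s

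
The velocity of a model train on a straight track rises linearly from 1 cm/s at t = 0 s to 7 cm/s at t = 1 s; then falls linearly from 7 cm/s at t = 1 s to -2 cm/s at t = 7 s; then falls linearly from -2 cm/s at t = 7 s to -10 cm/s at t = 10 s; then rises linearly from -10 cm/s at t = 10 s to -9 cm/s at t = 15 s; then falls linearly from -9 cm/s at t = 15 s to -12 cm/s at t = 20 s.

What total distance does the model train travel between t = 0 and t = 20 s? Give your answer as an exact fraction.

419/3 cm

Distance (not displacement) is the total path length: add the absolute areas under v-t.
0–1 s: |½(1 + 7)(1)| = 4 cm
1–7 s: v = 0 at t = 17/3 s; triangle areas 49/3 + 4/3 = 53/3 cm
7–10 s: |½(-2 + -10)(3)| = 18 cm
10–15 s: |½(-10 + -9)(5)| = 47.5 cm
15–20 s: |½(-9 + -12)(5)| = 52.5 cm
Total distance = 419/3 cm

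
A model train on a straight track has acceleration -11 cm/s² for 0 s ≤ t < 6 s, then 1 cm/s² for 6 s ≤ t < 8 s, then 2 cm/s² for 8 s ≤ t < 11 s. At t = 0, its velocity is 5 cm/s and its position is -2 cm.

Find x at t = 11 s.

-458 cm

On each constant-a segment, Δv = aΔt and Δx = v₀Δt + ½aΔt²; chain segment to segment.
0–6 s: v starts 5 cm/s; Δx = 5·6 + ½·-11·6² = -168 cm; v ends -61 cm/s.
6–8 s: v starts -61 cm/s; Δx = -61·2 + ½·1·2² = -120 cm; v ends -59 cm/s.
8–11 s: v starts -59 cm/s; Δx = -59·3 + ½·2·3² = -168 cm; v ends -53 cm/s.
x(11) = -2 + Σ Δx = -458 cm.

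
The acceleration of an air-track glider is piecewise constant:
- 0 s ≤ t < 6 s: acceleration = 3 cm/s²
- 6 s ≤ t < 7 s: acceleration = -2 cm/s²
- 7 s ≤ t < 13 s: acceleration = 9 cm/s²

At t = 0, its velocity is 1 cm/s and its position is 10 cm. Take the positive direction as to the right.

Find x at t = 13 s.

On each constant-a segment, Δv = aΔt and Δx = v₀Δt + ½aΔt²; chain segment to segment.
0–6 s: v starts 1 cm/s; Δx = 1·6 + ½·3·6² = 60 cm; v ends 19 cm/s.
6–7 s: v starts 19 cm/s; Δx = 19·1 + ½·-2·1² = 18 cm; v ends 17 cm/s.
7–13 s: v starts 17 cm/s; Δx = 17·6 + ½·9·6² = 264 cm; v ends 71 cm/s.
x(13) = 10 + Σ Δx = 352 cm.

352 cm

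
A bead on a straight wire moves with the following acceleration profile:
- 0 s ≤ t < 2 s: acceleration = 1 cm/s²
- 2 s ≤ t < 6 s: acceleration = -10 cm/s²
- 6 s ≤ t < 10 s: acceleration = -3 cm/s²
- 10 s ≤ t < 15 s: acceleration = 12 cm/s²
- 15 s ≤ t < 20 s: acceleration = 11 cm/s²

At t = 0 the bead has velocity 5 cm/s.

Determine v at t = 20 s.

Δv equals the area under the a-t graph; then v = v₀ + Δv.
0–2 s: 1 × 2 = 2 cm/s
2–6 s: -10 × 4 = -40 cm/s
6–10 s: -3 × 4 = -12 cm/s
10–15 s: 12 × 5 = 60 cm/s
15–20 s: 11 × 5 = 55 cm/s
Δv = 65 cm/s, so v(20) = 5 + (65) = 70 cm/s.

70 cm/s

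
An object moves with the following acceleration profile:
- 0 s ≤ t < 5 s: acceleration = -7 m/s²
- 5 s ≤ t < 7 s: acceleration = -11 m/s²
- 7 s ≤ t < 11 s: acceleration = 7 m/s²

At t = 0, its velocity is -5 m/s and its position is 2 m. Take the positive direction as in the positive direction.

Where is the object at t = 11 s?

On each constant-a segment, Δv = aΔt and Δx = v₀Δt + ½aΔt²; chain segment to segment.
0–5 s: v starts -5 m/s; Δx = -5·5 + ½·-7·5² = -112.5 m; v ends -40 m/s.
5–7 s: v starts -40 m/s; Δx = -40·2 + ½·-11·2² = -102 m; v ends -62 m/s.
7–11 s: v starts -62 m/s; Δx = -62·4 + ½·7·4² = -192 m; v ends -34 m/s.
x(11) = 2 + Σ Δx = -404.5 m.

-404.5 m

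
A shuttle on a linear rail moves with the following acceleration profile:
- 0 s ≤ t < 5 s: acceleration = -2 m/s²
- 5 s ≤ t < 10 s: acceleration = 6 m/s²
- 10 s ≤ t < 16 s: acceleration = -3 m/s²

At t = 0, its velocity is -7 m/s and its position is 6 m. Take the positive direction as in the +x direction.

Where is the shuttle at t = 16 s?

-40 m

On each constant-a segment, Δv = aΔt and Δx = v₀Δt + ½aΔt²; chain segment to segment.
0–5 s: v starts -7 m/s; Δx = -7·5 + ½·-2·5² = -60 m; v ends -17 m/s.
5–10 s: v starts -17 m/s; Δx = -17·5 + ½·6·5² = -10 m; v ends 13 m/s.
10–16 s: v starts 13 m/s; Δx = 13·6 + ½·-3·6² = 24 m; v ends -5 m/s.
x(16) = 6 + Σ Δx = -40 m.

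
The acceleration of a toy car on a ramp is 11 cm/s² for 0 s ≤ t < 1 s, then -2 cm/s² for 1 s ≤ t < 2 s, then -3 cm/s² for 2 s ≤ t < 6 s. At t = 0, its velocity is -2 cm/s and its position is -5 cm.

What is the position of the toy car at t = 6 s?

10.5 cm

On each constant-a segment, Δv = aΔt and Δx = v₀Δt + ½aΔt²; chain segment to segment.
0–1 s: v starts -2 cm/s; Δx = -2·1 + ½·11·1² = 3.5 cm; v ends 9 cm/s.
1–2 s: v starts 9 cm/s; Δx = 9·1 + ½·-2·1² = 8 cm; v ends 7 cm/s.
2–6 s: v starts 7 cm/s; Δx = 7·4 + ½·-3·4² = 4 cm; v ends -5 cm/s.
x(6) = -5 + Σ Δx = 10.5 cm.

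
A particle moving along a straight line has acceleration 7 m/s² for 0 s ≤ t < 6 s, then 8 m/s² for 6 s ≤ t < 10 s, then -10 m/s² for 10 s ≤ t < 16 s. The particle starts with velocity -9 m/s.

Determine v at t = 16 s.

5 m/s

Δv equals the area under the a-t graph; then v = v₀ + Δv.
0–6 s: 7 × 6 = 42 m/s
6–10 s: 8 × 4 = 32 m/s
10–16 s: -10 × 6 = -60 m/s
Δv = 14 m/s, so v(16) = -9 + (14) = 5 m/s.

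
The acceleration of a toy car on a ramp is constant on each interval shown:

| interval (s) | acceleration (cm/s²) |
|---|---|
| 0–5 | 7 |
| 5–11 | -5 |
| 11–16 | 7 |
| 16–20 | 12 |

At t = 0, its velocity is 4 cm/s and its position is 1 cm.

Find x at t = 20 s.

On each constant-a segment, Δv = aΔt and Δx = v₀Δt + ½aΔt²; chain segment to segment.
0–5 s: v starts 4 cm/s; Δx = 4·5 + ½·7·5² = 107.5 cm; v ends 39 cm/s.
5–11 s: v starts 39 cm/s; Δx = 39·6 + ½·-5·6² = 144 cm; v ends 9 cm/s.
11–16 s: v starts 9 cm/s; Δx = 9·5 + ½·7·5² = 132.5 cm; v ends 44 cm/s.
16–20 s: v starts 44 cm/s; Δx = 44·4 + ½·12·4² = 272 cm; v ends 92 cm/s.
x(20) = 1 + Σ Δx = 657 cm.

657 cm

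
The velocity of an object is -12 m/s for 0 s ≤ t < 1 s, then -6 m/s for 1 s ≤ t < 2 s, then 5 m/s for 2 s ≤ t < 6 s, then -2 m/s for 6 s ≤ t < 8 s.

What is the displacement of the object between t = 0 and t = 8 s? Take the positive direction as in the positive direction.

Net displacement equals the area under the velocity-time graph (areas below the axis count negative).
0–1 s: -12 × 1 = -12 m
1–2 s: -6 × 1 = -6 m
2–6 s: 5 × 4 = 20 m
6–8 s: -2 × 2 = -4 m
Net displacement = -2 m

-2 m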